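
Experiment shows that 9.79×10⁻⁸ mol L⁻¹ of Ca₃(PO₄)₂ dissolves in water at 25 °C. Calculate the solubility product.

Ca₃(PO₄)₂(s) ⇌ 3 Ca²⁺(aq) + 2 PO₄³⁻(aq)
For each mole of Ca₃(PO₄)₂ that dissolves per liter, [Ca²⁺] = 3s and [PO₄³⁻] = 2s; let s denote this solubility.
Ksp = [Ca²⁺]^3[PO₄³⁻]^2 = (3s)^3 · (2s)^2 = 108s^5
Ksp = 108 × (9.79×10⁻⁸)^5 = 9.71×10⁻³⁴

Ksp = 9.71×10⁻³⁴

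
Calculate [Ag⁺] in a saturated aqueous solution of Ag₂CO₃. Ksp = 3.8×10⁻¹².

2.0×10⁻⁴ M

Ag₂CO₃(s) ⇌ 2 Ag⁺(aq) + CO₃²⁻(aq)
For each mole of Ag₂CO₃ that dissolves per liter, [Ag⁺] = 2s and [CO₃²⁻] = s; let s denote this solubility.
Ksp = [Ag⁺]^2[CO₃²⁻] = (2s)^2 · s = 4s^3 = 3.8×10⁻¹²
s = 9.8×10⁻⁵ mol L⁻¹
[Ag⁺] = 2s = 2.0×10⁻⁴ mol L⁻¹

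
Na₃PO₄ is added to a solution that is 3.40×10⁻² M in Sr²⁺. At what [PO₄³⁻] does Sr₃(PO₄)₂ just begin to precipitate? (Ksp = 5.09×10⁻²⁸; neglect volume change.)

3.60×10⁻¹² M

Each salt precipitates once Q = Ksp for that salt.
Sr₃(PO₄)₂(s) ⇌ 3 Sr²⁺(aq) + 2 PO₄³⁻(aq)
Ksp = [Sr²⁺]^3[PO₄³⁻]^2 = [PO₄³⁻]^2(3.40×10⁻²)^3
[PO₄³⁻]^2 = 5.09×10⁻²⁸ / (3.40×10⁻²)^3 = 1.30×10⁻²³
[PO₄³⁻] = 3.60×10⁻¹² M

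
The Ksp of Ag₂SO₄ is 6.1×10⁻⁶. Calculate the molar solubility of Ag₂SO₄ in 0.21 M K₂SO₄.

Ag₂SO₄(s) ⇌ 2 Ag⁺(aq) + SO₄²⁻(aq)
Let s be the solubility of Ag₂SO₄ here. The common ion gives [SO₄²⁻] ≈ 0.21 M, and [Ag⁺] = 2s.
Ksp = [Ag⁺]^2[SO₄²⁻] = (2s)^2(0.21)
(2s)^2 = 6.1×10⁻⁶ / (0.21) = 2.9×10⁻⁵
s = 2.7×10⁻³ M

2.7×10⁻³ M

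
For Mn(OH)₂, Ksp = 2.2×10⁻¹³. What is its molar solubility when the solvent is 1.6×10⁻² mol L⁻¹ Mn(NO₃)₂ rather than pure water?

1.9×10⁻⁶ M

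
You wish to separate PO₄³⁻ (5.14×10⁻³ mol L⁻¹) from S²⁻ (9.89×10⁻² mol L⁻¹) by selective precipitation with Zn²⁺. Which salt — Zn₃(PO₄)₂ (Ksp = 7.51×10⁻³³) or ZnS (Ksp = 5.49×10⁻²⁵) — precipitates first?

Each salt precipitates once Q = Ksp for that salt.
For Zn₃(PO₄)₂: [Zn²⁺] = (Ksp/[PO₄³⁻]^2)^(1/3) = 6.58×10⁻¹⁰ mol L⁻¹
For ZnS: [Zn²⁺] = (Ksp/[S²⁻]) = 5.55×10⁻²⁴ mol L⁻¹
The smaller threshold [Zn²⁺] is reached first, so ZnS precipitates first.

ZnS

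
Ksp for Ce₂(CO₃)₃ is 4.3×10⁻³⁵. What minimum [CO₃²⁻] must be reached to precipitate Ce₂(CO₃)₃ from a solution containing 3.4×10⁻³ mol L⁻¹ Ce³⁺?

1.5×10⁻¹⁰ M

Precipitation begins when Q = Ksp.
Ce₂(CO₃)₃(s) ⇌ 2 Ce³⁺(aq) + 3 CO₃²⁻(aq)
Ksp = [Ce³⁺]^2[CO₃²⁻]^3 = [CO₃²⁻]^3(3.4×10⁻³)^2
[CO₃²⁻]^3 = 4.3×10⁻³⁵ / (3.4×10⁻³)^2 = 3.7×10⁻³⁰
[CO₃²⁻] = 1.5×10⁻¹⁰ mol L⁻¹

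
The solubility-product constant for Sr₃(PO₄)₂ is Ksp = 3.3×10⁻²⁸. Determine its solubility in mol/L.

1.3×10⁻⁶ M

Sr₃(PO₄)₂(s) ⇌ 3 Sr²⁺(aq) + 2 PO₄³⁻(aq)
For each mole of Sr₃(PO₄)₂ that dissolves per liter, [Sr²⁺] = 3s and [PO₄³⁻] = 2s; let s denote this solubility.
Ksp = [Sr²⁺]^3[PO₄³⁻]^2 = (3s)^3 · (2s)^2 = 108s^5
108s^5 = 3.3×10⁻²⁸  ⇒  s^5 = 3.1×10⁻³⁰
Taking the 5th root, s = 1.3×10⁻⁶ M.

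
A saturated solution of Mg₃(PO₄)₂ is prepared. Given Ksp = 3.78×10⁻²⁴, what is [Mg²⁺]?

Mg₃(PO₄)₂(s) ⇌ 3 Mg²⁺(aq) + 2 PO₄³⁻(aq)
With molar solubility s: [Mg²⁺] = 3s, [PO₄³⁻] = 2s.
Ksp = [Mg²⁺]^3[PO₄³⁻]^2 = (3s)^3 · (2s)^2 = 108s^5 = 3.78×10⁻²⁴
s = 8.11×10⁻⁶ mol/L
[Mg²⁺] = 3s = 2.43×10⁻⁵ mol/L

2.43×10⁻⁵ M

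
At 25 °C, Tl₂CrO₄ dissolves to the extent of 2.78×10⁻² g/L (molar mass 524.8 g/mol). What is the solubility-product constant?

Ksp = 5.95×10⁻¹³

Convert to molarity: s = 2.78×10⁻² / 524.8 = 5.2973×10⁻⁵ mol/L
Tl₂CrO₄(s) ⇌ 2 Tl⁺(aq) + CrO₄²⁻(aq)
With molar solubility s: [Tl⁺] = 2s, [CrO₄²⁻] = s.
Ksp = [Tl⁺]^2[CrO₄²⁻] = (2s)^2 · s = 4s^3
Ksp = 4 × (5.2973×10⁻⁵)^3 = 5.95×10⁻¹³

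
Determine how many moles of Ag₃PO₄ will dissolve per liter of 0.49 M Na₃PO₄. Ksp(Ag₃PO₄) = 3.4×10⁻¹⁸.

6.4×10⁻⁷ M

Ag₃PO₄(s) ⇌ 3 Ag⁺(aq) + PO₄³⁻(aq)
The solution already contains PO₄³⁻ at 0.49 M. Let s be the molar solubility of Ag₃PO₄.
[PO₄³⁻] ≈ 0.49 M (common ion dominates); [Ag⁺] = 3s.
Ksp = [Ag⁺]^3[PO₄³⁻] = (3s)^3(0.49)
(3s)^3 = 3.4×10⁻¹⁸ / (0.49) = 6.9×10⁻¹⁸
s = 6.4×10⁻⁷ M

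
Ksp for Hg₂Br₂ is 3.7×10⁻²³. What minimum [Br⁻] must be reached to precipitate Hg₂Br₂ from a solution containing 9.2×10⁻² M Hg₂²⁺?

2.0×10⁻¹¹ M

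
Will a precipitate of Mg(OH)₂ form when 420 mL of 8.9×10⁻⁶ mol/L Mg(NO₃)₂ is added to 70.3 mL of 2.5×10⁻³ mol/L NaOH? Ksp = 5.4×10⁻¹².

The combined volume is 490.3 mL.
[Mg²⁺] = (8.9×10⁻⁶)(420)/490.3 = 7.6×10⁻⁶ mol/L
[OH⁻] = (2.5×10⁻³)(70.3)/490.3 = 3.6×10⁻⁴ mol/L
Q = [Mg²⁺][OH⁻]^2 = 9.8×10⁻¹³
Since Q (9.8×10⁻¹³) is less than Ksp (5.4×10⁻¹²), no Mg(OH)₂ precipitates.

No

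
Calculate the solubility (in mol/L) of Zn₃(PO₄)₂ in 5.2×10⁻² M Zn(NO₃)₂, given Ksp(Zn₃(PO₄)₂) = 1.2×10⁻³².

4.6×10⁻¹⁵ M

Zn₃(PO₄)₂(s) ⇌ 3 Zn²⁺(aq) + 2 PO₄³⁻(aq)
With Zn²⁺ already at 5.2×10⁻² M and s small, take [Zn²⁺] ≈ 5.2×10⁻² M and [PO₄³⁻] = 2s.
Ksp = [Zn²⁺]^3[PO₄³⁻]^2 = (5.2×10⁻²)^3(2s)^2
(2s)^2 = 1.2×10⁻³² / (5.2×10⁻²)^3 = 8.5×10⁻²⁹
s = 4.6×10⁻¹⁵ M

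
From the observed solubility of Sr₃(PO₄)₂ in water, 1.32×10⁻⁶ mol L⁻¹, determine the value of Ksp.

Ksp = 4.33×10⁻²⁸

Sr₃(PO₄)₂(s) ⇌ 3 Sr²⁺(aq) + 2 PO₄³⁻(aq)
If s mol/L of Sr₃(PO₄)₂ dissolves, [Sr²⁺] = 3s and [PO₄³⁻] = 2s.
Ksp = [Sr²⁺]^3[PO₄³⁻]^2 = (3s)^3 · (2s)^2 = 108s^5
Ksp = 108 × (1.32×10⁻⁶)^5 = 4.33×10⁻²⁸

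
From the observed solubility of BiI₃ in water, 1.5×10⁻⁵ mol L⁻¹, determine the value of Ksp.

BiI₃(s) ⇌ Bi³⁺(aq) + 3 I⁻(aq)
If s mol/L of BiI₃ dissolves, [Bi³⁺] = s and [I⁻] = 3s.
Ksp = [Bi³⁺][I⁻]^3 = s · (3s)^3 = 27s^4
Ksp = 27 × (1.5×10⁻⁵)^4 = 1.4×10⁻¹⁸

Ksp = 1.4×10⁻¹⁸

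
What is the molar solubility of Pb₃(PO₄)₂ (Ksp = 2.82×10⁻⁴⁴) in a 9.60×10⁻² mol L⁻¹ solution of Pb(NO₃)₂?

Pb₃(PO₄)₂(s) ⇌ 3 Pb²⁺(aq) + 2 PO₄³⁻(aq)
Pb²⁺ is already present at 9.60×10⁻² mol L⁻¹. If s mol/L of Pb₃(PO₄)₂ dissolves, [PO₄³⁻] = 2s while [Pb²⁺] ≈ 9.60×10⁻² mol L⁻¹.
Ksp = [Pb²⁺]^3[PO₄³⁻]^2 = (9.60×10⁻²)^3(2s)^2
(2s)^2 = 2.82×10⁻⁴⁴ / (9.60×10⁻²)^3 = 3.19×10⁻⁴¹
s = 2.82×10⁻²¹ mol L⁻¹

2.82×10⁻²¹ M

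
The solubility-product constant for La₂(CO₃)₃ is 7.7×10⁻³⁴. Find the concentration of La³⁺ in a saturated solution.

1.9×10⁻⁷ M

La₂(CO₃)₃(s) ⇌ 2 La³⁺(aq) + 3 CO₃²⁻(aq)
Call the molar solubility s, so that [La³⁺] = 2s and [CO₃²⁻] = 3s.
Ksp = [La³⁺]^2[CO₃²⁻]^3 = (2s)^2 · (3s)^3 = 108s^5 = 7.7×10⁻³⁴
s = 9.3×10⁻⁸ mol L⁻¹
[La³⁺] = 2s = 1.9×10⁻⁷ mol L⁻¹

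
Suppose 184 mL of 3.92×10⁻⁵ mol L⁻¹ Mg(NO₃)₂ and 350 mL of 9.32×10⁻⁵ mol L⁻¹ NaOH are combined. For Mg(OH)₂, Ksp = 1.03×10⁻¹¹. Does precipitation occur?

After mixing, V = 184 mL + 350 mL = 534 mL.
[Mg²⁺] = (3.92×10⁻⁵)(184)/534 = 1.35×10⁻⁵ mol L⁻¹
[OH⁻] = (9.32×10⁻⁵)(350)/534 = 6.11×10⁻⁵ mol L⁻¹
Q = [Mg²⁺][OH⁻]^2 = 5.04×10⁻¹⁴
Q < Ksp (5.04×10⁻¹⁴ vs 1.03×10⁻¹¹); the solution remains unsaturated and no precipitate forms.

No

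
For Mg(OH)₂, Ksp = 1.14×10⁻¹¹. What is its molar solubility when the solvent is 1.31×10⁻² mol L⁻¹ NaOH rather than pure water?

6.64×10⁻⁸ M

Mg(OH)₂(s) ⇌ Mg²⁺(aq) + 2 OH⁻(aq)
The solution already contains OH⁻ at 1.31×10⁻² mol L⁻¹. Let s be the molar solubility of Mg(OH)₂.
[OH⁻] ≈ 1.31×10⁻² mol L⁻¹ (common ion dominates); [Mg²⁺] = s.
Ksp = [Mg²⁺][OH⁻]^2 = s(1.31×10⁻²)^2
s = 1.14×10⁻¹¹ / (1.31×10⁻²)^2 = 6.64×10⁻⁸
s = 6.64×10⁻⁸ mol L⁻¹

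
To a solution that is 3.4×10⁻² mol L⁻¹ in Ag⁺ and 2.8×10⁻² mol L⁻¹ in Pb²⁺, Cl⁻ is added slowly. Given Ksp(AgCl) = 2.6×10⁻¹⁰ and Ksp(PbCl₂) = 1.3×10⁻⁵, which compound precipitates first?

Precipitation of each salt begins when its ion product equals Ksp.
For AgCl: [Cl⁻] = (Ksp/[Ag⁺]) = 7.6×10⁻⁹ mol L⁻¹
For PbCl₂: [Cl⁻] = (Ksp/[Pb²⁺])^(1/2) = 2.2×10⁻² mol L⁻¹
Since AgCl needs less Cl⁻ to reach saturation, it precipitates first.

AgCl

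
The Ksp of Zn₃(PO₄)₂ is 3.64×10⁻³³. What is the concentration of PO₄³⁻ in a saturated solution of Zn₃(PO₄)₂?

2.55×10⁻⁷ M

Zn₃(PO₄)₂(s) ⇌ 3 Zn²⁺(aq) + 2 PO₄³⁻(aq)
Call the molar solubility s, so that [Zn²⁺] = 3s and [PO₄³⁻] = 2s.
Ksp = [Zn²⁺]^3[PO₄³⁻]^2 = (3s)^3 · (2s)^2 = 108s^5 = 3.64×10⁻³³
s = 1.28×10⁻⁷ mol/L
[PO₄³⁻] = 2s = 2.55×10⁻⁷ mol/L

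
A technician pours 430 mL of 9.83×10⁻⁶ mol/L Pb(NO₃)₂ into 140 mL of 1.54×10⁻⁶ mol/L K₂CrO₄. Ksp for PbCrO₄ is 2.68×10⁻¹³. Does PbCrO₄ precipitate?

Total volume after mixing = 430 + 140 = 570 mL.
[Pb²⁺] = (9.83×10⁻⁶)(430)/570 = 7.42×10⁻⁶ mol/L
[CrO₄²⁻] = (1.54×10⁻⁶)(140)/570 = 3.78×10⁻⁷ mol/L
Q = [Pb²⁺][CrO₄²⁻] = 2.80×10⁻¹²
Because Q > Ksp (2.80×10⁻¹² vs 2.68×10⁻¹³), a precipitate of PbCrO₄ forms.

Yes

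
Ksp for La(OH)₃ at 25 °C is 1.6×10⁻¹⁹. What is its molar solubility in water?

La(OH)₃(s) ⇌ La³⁺(aq) + 3 OH⁻(aq)
Let s be the molar solubility. Then [La³⁺] = s and [OH⁻] = 3s.
Ksp = [La³⁺][OH⁻]^3 = s · (3s)^3 = 27s^4
27s^4 = 1.6×10⁻¹⁹  ⇒  s^4 = 5.9×10⁻²¹
s = (5.9×10⁻²¹)^(1/4) = 8.8×10⁻⁶ M

8.8×10⁻⁶ M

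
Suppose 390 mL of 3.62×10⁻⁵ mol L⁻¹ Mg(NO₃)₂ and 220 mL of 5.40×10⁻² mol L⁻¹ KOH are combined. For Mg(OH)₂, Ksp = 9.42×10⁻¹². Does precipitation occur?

The combined volume is 610 mL.
[Mg²⁺] = (3.62×10⁻⁵)(390)/610 = 2.31×10⁻⁵ mol L⁻¹
[OH⁻] = (5.40×10⁻²)(220)/610 = 1.95×10⁻² mol L⁻¹
Q = [Mg²⁺][OH⁻]^2 = 8.78×10⁻⁹
Q = 8.78×10⁻⁹ > Ksp = 9.42×10⁻¹², so the solution is supersaturated and Mg(OH)₂ precipitates.

Yes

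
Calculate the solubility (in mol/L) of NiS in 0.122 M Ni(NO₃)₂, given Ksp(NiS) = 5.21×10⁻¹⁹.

NiS(s) ⇌ Ni²⁺(aq) + S²⁻(aq)
Let s be the solubility of NiS here. The common ion gives [Ni²⁺] ≈ 0.122 M, and [S²⁻] = s.
Ksp = [Ni²⁺][S²⁻] = (0.122)s
s = 5.21×10⁻¹⁹ / (0.122) = 4.27×10⁻¹⁸
s = 4.27×10⁻¹⁸ M

4.27×10⁻¹⁸ M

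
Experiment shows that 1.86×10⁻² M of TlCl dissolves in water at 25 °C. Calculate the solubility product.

Ksp = 3.46×10⁻⁴

TlCl(s) ⇌ Tl⁺(aq) + Cl⁻(aq)
For each mole of TlCl that dissolves per liter, [Tl⁺] = s and [Cl⁻] = s; let s denote this solubility.
Ksp = [Tl⁺][Cl⁻] = s · s = s^2
Ksp = (1.86×10⁻²)^2 = 3.46×10⁻⁴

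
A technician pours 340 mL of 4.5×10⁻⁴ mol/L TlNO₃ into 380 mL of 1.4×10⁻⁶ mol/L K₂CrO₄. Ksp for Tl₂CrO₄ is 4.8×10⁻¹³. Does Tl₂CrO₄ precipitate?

No

Total volume after mixing = 340 + 380 = 720 mL.
[Tl⁺] = (4.5×10⁻⁴)(340)/720 = 2.1×10⁻⁴ mol/L
[CrO₄²⁻] = (1.4×10⁻⁶)(380)/720 = 7.4×10⁻⁷ mol/L
Q = [Tl⁺]^2[CrO₄²⁻] = 3.3×10⁻¹⁴
Q < Ksp (3.3×10⁻¹⁴ vs 4.8×10⁻¹³); the solution remains unsaturated and no precipitate forms.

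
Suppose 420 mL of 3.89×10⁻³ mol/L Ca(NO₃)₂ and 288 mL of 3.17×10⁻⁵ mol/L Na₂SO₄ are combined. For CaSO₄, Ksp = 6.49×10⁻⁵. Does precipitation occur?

No

The combined volume is 708 mL.
[Ca²⁺] = (3.89×10⁻³)(420)/708 = 2.31×10⁻³ mol/L
[SO₄²⁻] = (3.17×10⁻⁵)(288)/708 = 1.29×10⁻⁵ mol/L
Q = [Ca²⁺][SO₄²⁻] = 2.98×10⁻⁸
Q = 2.98×10⁻⁸ < Ksp = 6.49×10⁻⁵, so the solution is unsaturated and no precipitate forms.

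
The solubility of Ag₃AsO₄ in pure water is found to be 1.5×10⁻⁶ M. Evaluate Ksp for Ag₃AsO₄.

Ksp = 1.4×10⁻²²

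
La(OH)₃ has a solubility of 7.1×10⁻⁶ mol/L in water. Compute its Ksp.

Ksp = 6.9×10⁻²⁰

La(OH)₃(s) ⇌ La³⁺(aq) + 3 OH⁻(aq)
Call the molar solubility s, so that [La³⁺] = s and [OH⁻] = 3s.
Ksp = [La³⁺][OH⁻]^3 = s · (3s)^3 = 27s^4
Ksp = 27 × (7.1×10⁻⁶)^4 = 6.9×10⁻²⁰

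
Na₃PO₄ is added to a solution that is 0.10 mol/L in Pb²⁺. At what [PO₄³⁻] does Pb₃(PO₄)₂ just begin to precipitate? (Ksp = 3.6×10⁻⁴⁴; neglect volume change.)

The threshold for precipitation is Q = Ksp.
Pb₃(PO₄)₂(s) ⇌ 3 Pb²⁺(aq) + 2 PO₄³⁻(aq)
Ksp = [Pb²⁺]^3[PO₄³⁻]^2 = [PO₄³⁻]^2(0.10)^3
[PO₄³⁻]^2 = 3.6×10⁻⁴⁴ / (0.10)^3 = 3.6×10⁻⁴¹
[PO₄³⁻] = 6.0×10⁻²¹ mol/L

6.0×10⁻²¹ M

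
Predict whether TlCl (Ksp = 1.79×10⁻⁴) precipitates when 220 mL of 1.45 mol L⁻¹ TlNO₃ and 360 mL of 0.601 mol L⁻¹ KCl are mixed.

Yes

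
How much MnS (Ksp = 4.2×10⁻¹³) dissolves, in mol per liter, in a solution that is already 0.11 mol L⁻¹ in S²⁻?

3.8×10⁻¹² M

MnS(s) ⇌ Mn²⁺(aq) + S²⁻(aq)
S²⁻ is already present at 0.11 mol L⁻¹. If s mol/L of MnS dissolves, [Mn²⁺] = s while [S²⁻] ≈ 0.11 mol L⁻¹.
Ksp = [Mn²⁺][S²⁻] = s(0.11)
s = 4.2×10⁻¹³ / (0.11) = 3.8×10⁻¹²
s = 3.8×10⁻¹² mol L⁻¹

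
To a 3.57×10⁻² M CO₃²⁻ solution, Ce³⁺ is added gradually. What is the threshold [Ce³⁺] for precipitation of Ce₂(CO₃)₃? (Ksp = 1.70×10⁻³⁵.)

Precipitation of each salt begins when its ion product equals Ksp.
Ce₂(CO₃)₃(s) ⇌ 2 Ce³⁺(aq) + 3 CO₃²⁻(aq)
Ksp = [Ce³⁺]^2[CO₃²⁻]^3 = [Ce³⁺]^2(3.57×10⁻²)^3
[Ce³⁺]^2 = 1.70×10⁻³⁵ / (3.57×10⁻²)^3 = 3.74×10⁻³¹
[Ce³⁺] = 6.11×10⁻¹⁶ M

6.11×10⁻¹⁶ M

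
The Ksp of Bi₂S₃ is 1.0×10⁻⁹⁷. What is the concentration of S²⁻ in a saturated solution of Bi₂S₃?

4.7×10⁻²⁰ M

Bi₂S₃(s) ⇌ 2 Bi³⁺(aq) + 3 S²⁻(aq)
Let s be the molar solubility. Then [Bi³⁺] = 2s and [S²⁻] = 3s.
Ksp = [Bi³⁺]^2[S²⁻]^3 = (2s)^2 · (3s)^3 = 108s^5 = 1.0×10⁻⁹⁷
s = 1.6×10⁻²⁰ mol/L
[S²⁻] = 3s = 4.7×10⁻²⁰ mol/L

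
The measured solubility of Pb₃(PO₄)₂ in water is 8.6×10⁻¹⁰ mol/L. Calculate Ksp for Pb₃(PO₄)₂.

Pb₃(PO₄)₂(s) ⇌ 3 Pb²⁺(aq) + 2 PO₄³⁻(aq)
Let s be the molar solubility. Then [Pb²⁺] = 3s and [PO₄³⁻] = 2s.
Ksp = [Pb²⁺]^3[PO₄³⁻]^2 = (3s)^3 · (2s)^2 = 108s^5
Ksp = 108 × (8.6×10⁻¹⁰)^5 = 5.1×10⁻⁴⁴

Ksp = 5.1×10⁻⁴⁴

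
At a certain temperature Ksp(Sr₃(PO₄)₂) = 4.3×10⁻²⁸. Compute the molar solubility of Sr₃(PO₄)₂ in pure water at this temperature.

1.3×10⁻⁶ M

Sr₃(PO₄)₂(s) ⇌ 3 Sr²⁺(aq) + 2 PO₄³⁻(aq)
For each mole of Sr₃(PO₄)₂ that dissolves per liter, [Sr²⁺] = 3s and [PO₄³⁻] = 2s; let s denote this solubility.
Ksp = [Sr²⁺]^3[PO₄³⁻]^2 = (3s)^3 · (2s)^2 = 108s^5
108s^5 = 4.3×10⁻²⁸  ⇒  s^5 = 4.0×10⁻³⁰
Taking the 5th root, s = 1.3×10⁻⁶ M.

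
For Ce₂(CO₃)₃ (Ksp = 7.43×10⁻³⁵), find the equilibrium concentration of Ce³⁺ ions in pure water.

Ce₂(CO₃)₃(s) ⇌ 2 Ce³⁺(aq) + 3 CO₃²⁻(aq)
Call the molar solubility s, so that [Ce³⁺] = 2s and [CO₃²⁻] = 3s.
Ksp = [Ce³⁺]^2[CO₃²⁻]^3 = (2s)^2 · (3s)^3 = 108s^5 = 7.43×10⁻³⁵
s = 5.85×10⁻⁸ mol/L
[Ce³⁺] = 2s = 1.17×10⁻⁷ mol/L

1.17×10⁻⁷ M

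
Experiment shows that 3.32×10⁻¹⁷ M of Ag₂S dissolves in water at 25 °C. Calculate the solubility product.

Ksp = 1.46×10⁻⁴⁹

Ag₂S(s) ⇌ 2 Ag⁺(aq) + S²⁻(aq)
Let s be the molar solubility. Then [Ag⁺] = 2s and [S²⁻] = s.
Ksp = [Ag⁺]^2[S²⁻] = (2s)^2 · s = 4s^3
Ksp = 4 × (3.32×10⁻¹⁷)^3 = 1.46×10⁻⁴⁹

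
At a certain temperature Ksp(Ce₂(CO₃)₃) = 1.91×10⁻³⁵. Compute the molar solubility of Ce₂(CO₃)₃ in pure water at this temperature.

4.46×10⁻⁸ M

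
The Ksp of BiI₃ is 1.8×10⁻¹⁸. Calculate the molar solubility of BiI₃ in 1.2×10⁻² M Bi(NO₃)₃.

1.8×10⁻⁶ M

BiI₃(s) ⇌ Bi³⁺(aq) + 3 I⁻(aq)
The solution already contains Bi³⁺ at 1.2×10⁻² M. Let s be the molar solubility of BiI₃.
[Bi³⁺] ≈ 1.2×10⁻² M (common ion dominates); [I⁻] = 3s.
Ksp = [Bi³⁺][I⁻]^3 = (1.2×10⁻²)(3s)^3
(3s)^3 = 1.8×10⁻¹⁸ / (1.2×10⁻²) = 1.5×10⁻¹⁶
s = 1.8×10⁻⁶ M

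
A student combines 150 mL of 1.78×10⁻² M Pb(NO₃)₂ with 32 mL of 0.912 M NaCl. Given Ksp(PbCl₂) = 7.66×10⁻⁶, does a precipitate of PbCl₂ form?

The combined volume is 182 mL.
[Pb²⁺] = (1.78×10⁻²)(150)/182 = 1.47×10⁻² M
[Cl⁻] = (0.912)(32)/182 = 0.160 M
Q = [Pb²⁺][Cl⁻]^2 = 3.77×10⁻⁴
Since Q (3.77×10⁻⁴) exceeds Ksp (7.66×10⁻⁶), PbCl₂ will precipitate.

Yes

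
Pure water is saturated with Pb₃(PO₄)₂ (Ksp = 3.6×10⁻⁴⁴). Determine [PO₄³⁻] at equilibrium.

1.6×10⁻⁹ M

Pb₃(PO₄)₂(s) ⇌ 3 Pb²⁺(aq) + 2 PO₄³⁻(aq)
If s mol/L of Pb₃(PO₄)₂ dissolves, [Pb²⁺] = 3s and [PO₄³⁻] = 2s.
Ksp = [Pb²⁺]^3[PO₄³⁻]^2 = (3s)^3 · (2s)^2 = 108s^5 = 3.6×10⁻⁴⁴
s = 8.0×10⁻¹⁰ mol/L
[PO₄³⁻] = 2s = 1.6×10⁻⁹ mol/L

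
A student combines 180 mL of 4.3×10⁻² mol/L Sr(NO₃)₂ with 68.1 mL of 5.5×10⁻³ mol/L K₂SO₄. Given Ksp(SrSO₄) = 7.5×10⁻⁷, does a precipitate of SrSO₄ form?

Yes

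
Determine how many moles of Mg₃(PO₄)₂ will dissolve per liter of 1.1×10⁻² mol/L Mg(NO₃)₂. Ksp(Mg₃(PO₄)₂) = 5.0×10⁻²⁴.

9.7×10⁻¹⁰ M

Mg₃(PO₄)₂(s) ⇌ 3 Mg²⁺(aq) + 2 PO₄³⁻(aq)
The solution already contains Mg²⁺ at 1.1×10⁻² mol/L. Let s be the molar solubility of Mg₃(PO₄)₂.
[Mg²⁺] ≈ 1.1×10⁻² mol/L (common ion dominates); [PO₄³⁻] = 2s.
Ksp = [Mg²⁺]^3[PO₄³⁻]^2 = (1.1×10⁻²)^3(2s)^2
(2s)^2 = 5.0×10⁻²⁴ / (1.1×10⁻²)^3 = 3.8×10⁻¹⁸
s = 9.7×10⁻¹⁰ mol/L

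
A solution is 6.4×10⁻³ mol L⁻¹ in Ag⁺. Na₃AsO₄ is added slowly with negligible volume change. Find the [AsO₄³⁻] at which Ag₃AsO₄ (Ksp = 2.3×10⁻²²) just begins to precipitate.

8.8×10⁻¹⁶ M

A salt starts to precipitate once the ion product Q reaches its Ksp.
Ag₃AsO₄(s) ⇌ 3 Ag⁺(aq) + AsO₄³⁻(aq)
Ksp = [Ag⁺]^3[AsO₄³⁻] = [AsO₄³⁻](6.4×10⁻³)^3
[AsO₄³⁻] = 2.3×10⁻²² / (6.4×10⁻³)^3 = 8.8×10⁻¹⁶
[AsO₄³⁻] = 8.8×10⁻¹⁶ mol L⁻¹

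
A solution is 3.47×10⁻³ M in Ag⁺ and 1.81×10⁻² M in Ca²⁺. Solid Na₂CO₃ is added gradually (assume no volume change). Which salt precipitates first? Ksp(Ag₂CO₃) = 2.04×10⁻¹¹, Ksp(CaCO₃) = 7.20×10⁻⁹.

Precipitation of each salt begins when its ion product equals Ksp.
For Ag₂CO₃: [CO₃²⁻] = (Ksp/[Ag⁺]^2) = 1.69×10⁻⁶ M
For CaCO₃: [CO₃²⁻] = (Ksp/[Ca²⁺]) = 3.98×10⁻⁷ M
The smaller threshold [CO₃²⁻] is reached first, so CaCO₃ precipitates first.

CaCO₃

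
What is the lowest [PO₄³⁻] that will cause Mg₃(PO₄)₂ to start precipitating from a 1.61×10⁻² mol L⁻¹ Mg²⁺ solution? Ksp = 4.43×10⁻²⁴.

1.03×10⁻⁹ M

Precipitation begins when Q = Ksp.
Mg₃(PO₄)₂(s) ⇌ 3 Mg²⁺(aq) + 2 PO₄³⁻(aq)
Ksp = [Mg²⁺]^3[PO₄³⁻]^2 = [PO₄³⁻]^2(1.61×10⁻²)^3
[PO₄³⁻]^2 = 4.43×10⁻²⁴ / (1.61×10⁻²)^3 = 1.06×10⁻¹⁸
[PO₄³⁻] = 1.03×10⁻⁹ mol L⁻¹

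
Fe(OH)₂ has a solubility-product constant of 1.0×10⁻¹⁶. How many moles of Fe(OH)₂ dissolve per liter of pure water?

2.9×10⁻⁶ M

Fe(OH)₂(s) ⇌ Fe²⁺(aq) + 2 OH⁻(aq)
Call the molar solubility s, so that [Fe²⁺] = s and [OH⁻] = 2s.
Ksp = [Fe²⁺][OH⁻]^2 = s · (2s)^2 = 4s^3
4s^3 = 1.0×10⁻¹⁶  ⇒  s^3 = 2.5×10⁻¹⁷
s = 2.9×10⁻⁶ mol L⁻¹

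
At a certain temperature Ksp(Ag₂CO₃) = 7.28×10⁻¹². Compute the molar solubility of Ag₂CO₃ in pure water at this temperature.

1.22×10⁻⁴ M

Ag₂CO₃(s) ⇌ 2 Ag⁺(aq) + CO₃²⁻(aq)
If s mol/L of Ag₂CO₃ dissolves, [Ag⁺] = 2s and [CO₃²⁻] = s.
Ksp = [Ag⁺]^2[CO₃²⁻] = (2s)^2 · s = 4s^3
4s^3 = 7.28×10⁻¹²  ⇒  s^3 = 1.82×10⁻¹²
Taking the 3rd root, s = 1.22×10⁻⁴ mol L⁻¹.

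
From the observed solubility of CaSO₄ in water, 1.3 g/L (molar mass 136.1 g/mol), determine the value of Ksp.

Molar solubility s = (1.3 g/L) / (136.1 g/mol) = 9.552×10⁻³ mol/L
CaSO₄(s) ⇌ Ca²⁺(aq) + SO₄²⁻(aq)
For each mole of CaSO₄ that dissolves per liter, [Ca²⁺] = s and [SO₄²⁻] = s; let s denote this solubility.
Ksp = [Ca²⁺][SO₄²⁻] = s · s = s^2
Ksp = (9.552×10⁻³)^2 = 9.1×10⁻⁵

Ksp = 9.1×10⁻⁵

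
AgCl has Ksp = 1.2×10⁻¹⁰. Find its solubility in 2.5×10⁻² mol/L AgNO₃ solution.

AgCl(s) ⇌ Ag⁺(aq) + Cl⁻(aq)
Ag⁺ is already present at 2.5×10⁻² mol/L. If s mol/L of AgCl dissolves, [Cl⁻] = s while [Ag⁺] ≈ 2.5×10⁻² mol/L.
Ksp = [Ag⁺][Cl⁻] = (2.5×10⁻²)s
s = 1.2×10⁻¹⁰ / (2.5×10⁻²) = 4.8×10⁻⁹
s = 4.8×10⁻⁹ mol/L

4.8×10⁻⁹ M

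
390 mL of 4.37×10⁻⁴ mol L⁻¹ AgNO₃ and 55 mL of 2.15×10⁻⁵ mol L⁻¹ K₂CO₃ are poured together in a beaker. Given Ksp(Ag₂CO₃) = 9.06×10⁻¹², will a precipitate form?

After mixing, V = 390 mL + 55 mL = 445 mL.
[Ag⁺] = (4.37×10⁻⁴)(390)/445 = 3.83×10⁻⁴ mol L⁻¹
[CO₃²⁻] = (2.15×10⁻⁵)(55)/445 = 2.66×10⁻⁶ mol L⁻¹
Q = [Ag⁺]^2[CO₃²⁻] = 3.90×10⁻¹³
Q < Ksp (3.90×10⁻¹³ vs 9.06×10⁻¹²); the solution remains unsaturated and no precipitate forms.

No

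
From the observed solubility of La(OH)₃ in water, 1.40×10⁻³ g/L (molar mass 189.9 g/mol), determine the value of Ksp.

Ksp = 7.98×10⁻²⁰

Convert to molarity: s = 1.40×10⁻³ / 189.9 = 7.3723×10⁻⁶ mol/L
La(OH)₃(s) ⇌ La³⁺(aq) + 3 OH⁻(aq)
For each mole of La(OH)₃ that dissolves per liter, [La³⁺] = s and [OH⁻] = 3s; let s denote this solubility.
Ksp = [La³⁺][OH⁻]^3 = s · (3s)^3 = 27s^4
Ksp = 27 × (7.3723×10⁻⁶)^4 = 7.98×10⁻²⁰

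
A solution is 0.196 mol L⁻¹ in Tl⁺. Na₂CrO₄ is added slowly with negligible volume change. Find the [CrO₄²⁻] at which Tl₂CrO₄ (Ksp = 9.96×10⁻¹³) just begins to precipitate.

2.59×10⁻¹¹ M

A salt starts to precipitate once the ion product Q reaches its Ksp.
Tl₂CrO₄(s) ⇌ 2 Tl⁺(aq) + CrO₄²⁻(aq)
Ksp = [Tl⁺]^2[CrO₄²⁻] = [CrO₄²⁻](0.196)^2
[CrO₄²⁻] = 9.96×10⁻¹³ / (0.196)^2 = 2.59×10⁻¹¹
[CrO₄²⁻] = 2.59×10⁻¹¹ mol L⁻¹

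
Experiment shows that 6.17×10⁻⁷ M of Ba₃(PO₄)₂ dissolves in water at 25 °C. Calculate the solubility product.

Ksp = 9.66×10⁻³⁰

Ba₃(PO₄)₂(s) ⇌ 3 Ba²⁺(aq) + 2 PO₄³⁻(aq)
If s mol/L of Ba₃(PO₄)₂ dissolves, [Ba²⁺] = 3s and [PO₄³⁻] = 2s.
Ksp = [Ba²⁺]^3[PO₄³⁻]^2 = (3s)^3 · (2s)^2 = 108s^5
Ksp = 108 × (6.17×10⁻⁷)^5 = 9.66×10⁻³⁰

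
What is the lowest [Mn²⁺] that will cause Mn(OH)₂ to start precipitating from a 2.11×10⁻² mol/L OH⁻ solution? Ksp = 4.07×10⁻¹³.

Each salt precipitates once Q = Ksp for that salt.
Mn(OH)₂(s) ⇌ Mn²⁺(aq) + 2 OH⁻(aq)
Ksp = [Mn²⁺][OH⁻]^2 = [Mn²⁺](2.11×10⁻²)^2
[Mn²⁺] = 4.07×10⁻¹³ / (2.11×10⁻²)^2 = 9.14×10⁻¹⁰
[Mn²⁺] = 9.14×10⁻¹⁰ mol/L

9.14×10⁻¹⁰ M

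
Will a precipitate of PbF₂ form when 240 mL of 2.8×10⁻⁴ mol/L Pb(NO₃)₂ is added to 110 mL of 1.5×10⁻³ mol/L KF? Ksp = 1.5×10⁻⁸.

The combined volume is 350 mL.
[Pb²⁺] = (2.8×10⁻⁴)(240)/350 = 1.9×10⁻⁴ mol/L
[F⁻] = (1.5×10⁻³)(110)/350 = 4.7×10⁻⁴ mol/L
Q = [Pb²⁺][F⁻]^2 = 4.3×10⁻¹¹
Q = 4.3×10⁻¹¹ < Ksp = 1.5×10⁻⁸, so the solution is unsaturated and no precipitate forms.

No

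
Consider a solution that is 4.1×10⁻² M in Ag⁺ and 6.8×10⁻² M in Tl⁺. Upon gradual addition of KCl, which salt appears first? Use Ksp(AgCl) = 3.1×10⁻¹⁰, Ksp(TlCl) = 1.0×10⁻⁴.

AgCl

A salt starts to precipitate once the ion product Q reaches its Ksp.
For AgCl: [Cl⁻] = (Ksp/[Ag⁺]) = 7.6×10⁻⁹ M
For TlCl: [Cl⁻] = (Ksp/[Tl⁺]) = 1.5×10⁻³ M
Since AgCl needs less Cl⁻ to reach saturation, it precipitates first.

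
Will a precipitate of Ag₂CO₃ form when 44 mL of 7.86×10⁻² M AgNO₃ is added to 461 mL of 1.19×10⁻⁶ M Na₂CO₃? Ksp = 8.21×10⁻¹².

The combined volume is 505 mL.
[Ag⁺] = (7.86×10⁻²)(44)/505 = 6.85×10⁻³ M
[CO₃²⁻] = (1.19×10⁻⁶)(461)/505 = 1.09×10⁻⁶ M
Q = [Ag⁺]^2[CO₃²⁻] = 5.09×10⁻¹¹
Q = 5.09×10⁻¹¹ > Ksp = 8.21×10⁻¹², so the solution is supersaturated and Ag₂CO₃ precipitates.

Yes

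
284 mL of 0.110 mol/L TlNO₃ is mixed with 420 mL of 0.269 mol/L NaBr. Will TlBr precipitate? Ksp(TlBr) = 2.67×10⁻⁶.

The combined volume is 704 mL.
[Tl⁺] = (0.110)(284)/704 = 4.44×10⁻² mol/L
[Br⁻] = (0.269)(420)/704 = 0.160 mol/L
Q = [Tl⁺][Br⁻] = 7.12×10⁻³
Q = 7.12×10⁻³ > Ksp = 2.67×10⁻⁶, so the solution is supersaturated and TlBr precipitates.

Yes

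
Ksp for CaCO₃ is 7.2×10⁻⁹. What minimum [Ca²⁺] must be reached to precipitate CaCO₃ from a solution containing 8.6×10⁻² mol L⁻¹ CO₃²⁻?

A salt starts to precipitate once the ion product Q reaches its Ksp.
CaCO₃(s) ⇌ Ca²⁺(aq) + CO₃²⁻(aq)
Ksp = [Ca²⁺][CO₃²⁻] = [Ca²⁺](8.6×10⁻²)
[Ca²⁺] = 7.2×10⁻⁹ / (8.6×10⁻²) = 8.4×10⁻⁸
[Ca²⁺] = 8.4×10⁻⁸ mol L⁻¹

8.4×10⁻⁸ M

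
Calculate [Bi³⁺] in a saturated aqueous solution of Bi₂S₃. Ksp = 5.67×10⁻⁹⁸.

Bi₂S₃(s) ⇌ 2 Bi³⁺(aq) + 3 S²⁻(aq)
For each mole of Bi₂S₃ that dissolves per liter, [Bi³⁺] = 2s and [S²⁻] = 3s; let s denote this solubility.
Ksp = [Bi³⁺]^2[S²⁻]^3 = (2s)^2 · (3s)^3 = 108s^5 = 5.67×10⁻⁹⁸
s = 1.39×10⁻²⁰ mol L⁻¹
[Bi³⁺] = 2s = 2.79×10⁻²⁰ mol L⁻¹

2.79×10⁻²⁰ M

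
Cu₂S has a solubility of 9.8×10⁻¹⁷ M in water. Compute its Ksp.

Cu₂S(s) ⇌ 2 Cu⁺(aq) + S²⁻(aq)
Let s be the molar solubility. Then [Cu⁺] = 2s and [S²⁻] = s.
Ksp = [Cu⁺]^2[S²⁻] = (2s)^2 · s = 4s^3
Ksp = 4 × (9.8×10⁻¹⁷)^3 = 3.8×10⁻⁴⁸

Ksp = 3.8×10⁻⁴⁸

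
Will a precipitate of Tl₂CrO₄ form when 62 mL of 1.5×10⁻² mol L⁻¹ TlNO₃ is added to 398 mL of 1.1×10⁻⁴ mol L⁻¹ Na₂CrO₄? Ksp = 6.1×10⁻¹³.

Total volume after mixing = 62 + 398 = 460 mL.
[Tl⁺] = (1.5×10⁻²)(62)/460 = 2.0×10⁻³ mol L⁻¹
[CrO₄²⁻] = (1.1×10⁻⁴)(398)/460 = 9.5×10⁻⁵ mol L⁻¹
Q = [Tl⁺]^2[CrO₄²⁻] = 3.9×10⁻¹⁰
Q = 3.9×10⁻¹⁰ > Ksp = 6.1×10⁻¹³, so the solution is supersaturated and Tl₂CrO₄ precipitates.

Yes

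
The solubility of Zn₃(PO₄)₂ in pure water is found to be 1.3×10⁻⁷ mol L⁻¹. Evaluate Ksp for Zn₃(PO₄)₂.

Zn₃(PO₄)₂(s) ⇌ 3 Zn²⁺(aq) + 2 PO₄³⁻(aq)
Call the molar solubility s, so that [Zn²⁺] = 3s and [PO₄³⁻] = 2s.
Ksp = [Zn²⁺]^3[PO₄³⁻]^2 = (3s)^3 · (2s)^2 = 108s^5
Ksp = 108 × (1.3×10⁻⁷)^5 = 4.0×10⁻³³

Ksp = 4.0×10⁻³³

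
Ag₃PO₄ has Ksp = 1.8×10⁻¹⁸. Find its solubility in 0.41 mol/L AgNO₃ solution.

Ag₃PO₄(s) ⇌ 3 Ag⁺(aq) + PO₄³⁻(aq)
The solution already contains Ag⁺ at 0.41 mol/L. Let s be the molar solubility of Ag₃PO₄.
[Ag⁺] ≈ 0.41 mol/L (common ion dominates); [PO₄³⁻] = s.
Ksp = [Ag⁺]^3[PO₄³⁻] = (0.41)^3s
s = 1.8×10⁻¹⁸ / (0.41)^3 = 2.6×10⁻¹⁷
s = 2.6×10⁻¹⁷ mol/L

2.6×10⁻¹⁷ M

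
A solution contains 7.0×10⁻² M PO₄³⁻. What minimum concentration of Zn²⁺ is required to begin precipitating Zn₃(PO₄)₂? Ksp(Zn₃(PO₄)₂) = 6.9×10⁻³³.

1.1×10⁻¹⁰ M

Each salt precipitates once Q = Ksp for that salt.
Zn₃(PO₄)₂(s) ⇌ 3 Zn²⁺(aq) + 2 PO₄³⁻(aq)
Ksp = [Zn²⁺]^3[PO₄³⁻]^2 = [Zn²⁺]^3(7.0×10⁻²)^2
[Zn²⁺]^3 = 6.9×10⁻³³ / (7.0×10⁻²)^2 = 1.4×10⁻³⁰
[Zn²⁺] = 1.1×10⁻¹⁰ M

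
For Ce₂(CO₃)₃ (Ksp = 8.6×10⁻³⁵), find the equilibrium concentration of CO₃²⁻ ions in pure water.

Ce₂(CO₃)₃(s) ⇌ 2 Ce³⁺(aq) + 3 CO₃²⁻(aq)
If s mol/L of Ce₂(CO₃)₃ dissolves, [Ce³⁺] = 2s and [CO₃²⁻] = 3s.
Ksp = [Ce³⁺]^2[CO₃²⁻]^3 = (2s)^2 · (3s)^3 = 108s^5 = 8.6×10⁻³⁵
s = 6.0×10⁻⁸ mol L⁻¹
[CO₃²⁻] = 3s = 1.8×10⁻⁷ mol L⁻¹

1.8×10⁻⁷ M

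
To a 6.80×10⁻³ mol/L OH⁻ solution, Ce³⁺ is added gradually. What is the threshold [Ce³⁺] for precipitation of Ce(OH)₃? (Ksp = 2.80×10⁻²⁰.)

8.90×10⁻¹⁴ M

Precipitation begins when Q = Ksp.
Ce(OH)₃(s) ⇌ Ce³⁺(aq) + 3 OH⁻(aq)
Ksp = [Ce³⁺][OH⁻]^3 = [Ce³⁺](6.80×10⁻³)^3
[Ce³⁺] = 2.80×10⁻²⁰ / (6.80×10⁻³)^3 = 8.90×10⁻¹⁴
[Ce³⁺] = 8.90×10⁻¹⁴ mol/L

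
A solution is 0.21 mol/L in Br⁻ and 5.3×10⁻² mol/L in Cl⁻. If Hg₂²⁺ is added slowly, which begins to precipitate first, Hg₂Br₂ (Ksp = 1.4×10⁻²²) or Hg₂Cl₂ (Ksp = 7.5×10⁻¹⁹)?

Hg₂Br₂

Precipitation of each salt begins when its ion product equals Ksp.
For Hg₂Br₂: [Hg₂²⁺] = (Ksp/[Br⁻]^2) = 3.2×10⁻²¹ mol/L
For Hg₂Cl₂: [Hg₂²⁺] = (Ksp/[Cl⁻]^2) = 2.7×10⁻¹⁶ mol/L
Since Hg₂Br₂ needs less Hg₂²⁺ to reach saturation, it precipitates first.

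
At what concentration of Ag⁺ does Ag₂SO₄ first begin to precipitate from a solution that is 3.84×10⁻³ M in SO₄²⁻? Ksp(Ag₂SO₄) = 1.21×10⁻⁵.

5.61×10⁻² M

A salt starts to precipitate once the ion product Q reaches its Ksp.
Ag₂SO₄(s) ⇌ 2 Ag⁺(aq) + SO₄²⁻(aq)
Ksp = [Ag⁺]^2[SO₄²⁻] = [Ag⁺]^2(3.84×10⁻³)
[Ag⁺]^2 = 1.21×10⁻⁵ / (3.84×10⁻³) = 3.15×10⁻³
[Ag⁺] = 5.61×10⁻² M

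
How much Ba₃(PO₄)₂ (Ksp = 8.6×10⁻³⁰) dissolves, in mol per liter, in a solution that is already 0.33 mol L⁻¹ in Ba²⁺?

7.7×10⁻¹⁵ M

Ba₃(PO₄)₂(s) ⇌ 3 Ba²⁺(aq) + 2 PO₄³⁻(aq)
The solution already contains Ba²⁺ at 0.33 mol L⁻¹. Let s be the molar solubility of Ba₃(PO₄)₂.
[Ba²⁺] ≈ 0.33 mol L⁻¹ (common ion dominates); [PO₄³⁻] = 2s.
Ksp = [Ba²⁺]^3[PO₄³⁻]^2 = (0.33)^3(2s)^2
(2s)^2 = 8.6×10⁻³⁰ / (0.33)^3 = 2.4×10⁻²⁸
s = 7.7×10⁻¹⁵ mol L⁻¹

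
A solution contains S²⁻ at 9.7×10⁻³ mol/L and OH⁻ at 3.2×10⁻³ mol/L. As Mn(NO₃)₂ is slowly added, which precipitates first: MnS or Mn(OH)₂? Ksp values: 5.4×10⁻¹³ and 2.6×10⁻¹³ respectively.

MnS

Precipitation of each salt begins when its ion product equals Ksp.
For MnS: [Mn²⁺] = (Ksp/[S²⁻]) = 5.6×10⁻¹¹ mol/L
For Mn(OH)₂: [Mn²⁺] = (Ksp/[OH⁻]^2) = 2.5×10⁻⁸ mol/L
The smaller threshold [Mn²⁺] is reached first, so MnS precipitates first.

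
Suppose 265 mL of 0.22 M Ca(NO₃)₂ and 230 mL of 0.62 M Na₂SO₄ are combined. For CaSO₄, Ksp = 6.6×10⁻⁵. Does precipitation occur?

Yes

After mixing, V = 265 mL + 230 mL = 495 mL.
[Ca²⁺] = (0.22)(265)/495 = 0.12 M
[SO₄²⁻] = (0.62)(230)/495 = 0.29 M
Q = [Ca²⁺][SO₄²⁻] = 3.4×10⁻²
Since Q (3.4×10⁻²) exceeds Ksp (6.6×10⁻⁵), CaSO₄ will precipitate.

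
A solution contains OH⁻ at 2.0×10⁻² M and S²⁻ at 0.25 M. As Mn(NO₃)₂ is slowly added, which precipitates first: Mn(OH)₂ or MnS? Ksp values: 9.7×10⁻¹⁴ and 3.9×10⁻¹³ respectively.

MnS

Each salt precipitates once Q = Ksp for that salt.
For Mn(OH)₂: [Mn²⁺] = (Ksp/[OH⁻]^2) = 2.4×10⁻¹⁰ M
For MnS: [Mn²⁺] = (Ksp/[S²⁻]) = 1.6×10⁻¹² M
The smaller threshold [Mn²⁺] is reached first, so MnS precipitates first.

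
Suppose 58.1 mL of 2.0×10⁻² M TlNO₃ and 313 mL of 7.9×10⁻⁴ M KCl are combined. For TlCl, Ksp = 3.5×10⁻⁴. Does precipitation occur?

No

After mixing, V = 58.1 mL + 313 mL = 371.1 mL.
[Tl⁺] = (2.0×10⁻²)(58.1)/371.1 = 3.1×10⁻³ M
[Cl⁻] = (7.9×10⁻⁴)(313)/371.1 = 6.7×10⁻⁴ M
Q = [Tl⁺][Cl⁻] = 2.1×10⁻⁶
Q < Ksp (2.1×10⁻⁶ vs 3.5×10⁻⁴); the solution remains unsaturated and no precipitate forms.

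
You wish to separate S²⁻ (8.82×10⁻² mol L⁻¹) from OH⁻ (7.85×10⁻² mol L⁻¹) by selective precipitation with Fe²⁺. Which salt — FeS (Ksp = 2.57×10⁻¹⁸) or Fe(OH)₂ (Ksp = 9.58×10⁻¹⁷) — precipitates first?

FeS

A salt starts to precipitate once the ion product Q reaches its Ksp.
For FeS: [Fe²⁺] = (Ksp/[S²⁻]) = 2.91×10⁻¹⁷ mol L⁻¹
For Fe(OH)₂: [Fe²⁺] = (Ksp/[OH⁻]^2) = 1.55×10⁻¹⁴ mol L⁻¹
The smaller threshold [Fe²⁺] is reached first, so FeS precipitates first.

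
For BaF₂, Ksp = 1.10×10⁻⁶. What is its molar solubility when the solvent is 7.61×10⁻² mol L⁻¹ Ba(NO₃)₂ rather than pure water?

BaF₂(s) ⇌ Ba²⁺(aq) + 2 F⁻(aq)
The solution already contains Ba²⁺ at 7.61×10⁻² mol L⁻¹. Let s be the molar solubility of BaF₂.
[Ba²⁺] ≈ 7.61×10⁻² mol L⁻¹ (common ion dominates); [F⁻] = 2s.
Ksp = [Ba²⁺][F⁻]^2 = (7.61×10⁻²)(2s)^2
(2s)^2 = 1.10×10⁻⁶ / (7.61×10⁻²) = 1.45×10⁻⁵
s = 1.90×10⁻³ mol L⁻¹

1.90×10⁻³ M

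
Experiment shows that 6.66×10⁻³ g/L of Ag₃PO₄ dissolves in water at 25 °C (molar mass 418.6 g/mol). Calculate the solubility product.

Ksp = 1.73×10⁻¹⁸

s = (6.66×10⁻³ g L⁻¹)/(418.6 g mol⁻¹) = 1.5910×10⁻⁵ M
Ag₃PO₄(s) ⇌ 3 Ag⁺(aq) + PO₄³⁻(aq)
Let s be the molar solubility. Then [Ag⁺] = 3s and [PO₄³⁻] = s.
Ksp = [Ag⁺]^3[PO₄³⁻] = (3s)^3 · s = 27s^4
Ksp = 27 × (1.5910×10⁻⁵)^4 = 1.73×10⁻¹⁸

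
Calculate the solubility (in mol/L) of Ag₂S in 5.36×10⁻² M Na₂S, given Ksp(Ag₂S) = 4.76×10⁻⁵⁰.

Ag₂S(s) ⇌ 2 Ag⁺(aq) + S²⁻(aq)
Let s be the solubility of Ag₂S here. The common ion gives [S²⁻] ≈ 5.36×10⁻² M, and [Ag⁺] = 2s.
Ksp = [Ag⁺]^2[S²⁻] = (2s)^2(5.36×10⁻²)
(2s)^2 = 4.76×10⁻⁵⁰ / (5.36×10⁻²) = 8.88×10⁻⁴⁹
s = 4.71×10⁻²⁵ M

4.71×10⁻²⁵ M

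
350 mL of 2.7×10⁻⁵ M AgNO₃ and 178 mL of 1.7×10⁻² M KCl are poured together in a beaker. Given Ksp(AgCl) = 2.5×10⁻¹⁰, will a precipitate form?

Yes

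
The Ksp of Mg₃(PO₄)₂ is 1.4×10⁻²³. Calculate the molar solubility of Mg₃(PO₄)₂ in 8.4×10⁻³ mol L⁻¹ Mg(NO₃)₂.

2.4×10⁻⁹ M

Mg₃(PO₄)₂(s) ⇌ 3 Mg²⁺(aq) + 2 PO₄³⁻(aq)
The solution already contains Mg²⁺ at 8.4×10⁻³ mol L⁻¹. Let s be the molar solubility of Mg₃(PO₄)₂.
[Mg²⁺] ≈ 8.4×10⁻³ mol L⁻¹ (common ion dominates); [PO₄³⁻] = 2s.
Ksp = [Mg²⁺]^3[PO₄³⁻]^2 = (8.4×10⁻³)^3(2s)^2
(2s)^2 = 1.4×10⁻²³ / (8.4×10⁻³)^3 = 2.4×10⁻¹⁷
s = 2.4×10⁻⁹ mol L⁻¹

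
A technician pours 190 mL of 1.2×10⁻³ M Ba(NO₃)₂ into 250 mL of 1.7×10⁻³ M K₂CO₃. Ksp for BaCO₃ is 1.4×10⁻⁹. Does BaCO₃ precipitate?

Yes

Total volume after mixing = 190 + 250 = 440 mL.
[Ba²⁺] = (1.2×10⁻³)(190)/440 = 5.2×10⁻⁴ M
[CO₃²⁻] = (1.7×10⁻³)(250)/440 = 9.7×10⁻⁴ M
Q = [Ba²⁺][CO₃²⁻] = 5.0×10⁻⁷
Since Q (5.0×10⁻⁷) exceeds Ksp (1.4×10⁻⁹), BaCO₃ will precipitate.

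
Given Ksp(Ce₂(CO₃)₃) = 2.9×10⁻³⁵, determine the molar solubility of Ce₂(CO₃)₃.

Ce₂(CO₃)₃(s) ⇌ 2 Ce³⁺(aq) + 3 CO₃²⁻(aq)
If s mol/L of Ce₂(CO₃)₃ dissolves, [Ce³⁺] = 2s and [CO₃²⁻] = 3s.
Ksp = [Ce³⁺]^2[CO₃²⁻]^3 = (2s)^2 · (3s)^3 = 108s^5
108s^5 = 2.9×10⁻³⁵  ⇒  s^5 = 2.7×10⁻³⁷
Taking the 5th root, s = 4.9×10⁻⁸ M.

4.9×10⁻⁸ M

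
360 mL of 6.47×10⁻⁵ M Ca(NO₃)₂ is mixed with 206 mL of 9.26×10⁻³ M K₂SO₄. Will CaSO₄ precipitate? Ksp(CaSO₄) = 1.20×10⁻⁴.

No

After mixing, V = 360 mL + 206 mL = 566 mL.
[Ca²⁺] = (6.47×10⁻⁵)(360)/566 = 4.12×10⁻⁵ M
[SO₄²⁻] = (9.26×10⁻³)(206)/566 = 3.37×10⁻³ M
Q = [Ca²⁺][SO₄²⁻] = 1.39×10⁻⁷
Since Q (1.39×10⁻⁷) is less than Ksp (1.20×10⁻⁴), no CaSO₄ precipitates.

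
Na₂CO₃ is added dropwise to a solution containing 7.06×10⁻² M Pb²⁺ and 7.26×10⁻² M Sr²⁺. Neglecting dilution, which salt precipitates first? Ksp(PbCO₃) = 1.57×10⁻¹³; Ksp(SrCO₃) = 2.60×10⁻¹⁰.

A salt starts to precipitate once the ion product Q reaches its Ksp.
For PbCO₃: [CO₃²⁻] = (Ksp/[Pb²⁺]) = 2.22×10⁻¹² M
For SrCO₃: [CO₃²⁻] = (Ksp/[Sr²⁺]) = 3.58×10⁻⁹ M
The smaller threshold [CO₃²⁻] is reached first, so PbCO₃ precipitates first.

PbCO₃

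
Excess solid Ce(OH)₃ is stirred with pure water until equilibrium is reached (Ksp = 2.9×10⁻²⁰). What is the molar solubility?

5.7×10⁻⁶ M

Ce(OH)₃(s) ⇌ Ce³⁺(aq) + 3 OH⁻(aq)
If s mol/L of Ce(OH)₃ dissolves, [Ce³⁺] = s and [OH⁻] = 3s.
Ksp = [Ce³⁺][OH⁻]^3 = s · (3s)^3 = 27s^4
27s^4 = 2.9×10⁻²⁰  ⇒  s^4 = 1.1×10⁻²¹
s = (1.1×10⁻²¹)^(1/4) = 5.7×10⁻⁶ M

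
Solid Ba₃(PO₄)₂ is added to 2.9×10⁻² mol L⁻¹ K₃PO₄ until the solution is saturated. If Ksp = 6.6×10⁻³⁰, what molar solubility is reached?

Ba₃(PO₄)₂(s) ⇌ 3 Ba²⁺(aq) + 2 PO₄³⁻(aq)
With PO₄³⁻ already at 2.9×10⁻² mol L⁻¹ and s small, take [PO₄³⁻] ≈ 2.9×10⁻² mol L⁻¹ and [Ba²⁺] = 3s.
Ksp = [Ba²⁺]^3[PO₄³⁻]^2 = (3s)^3(2.9×10⁻²)^2
(3s)^3 = 6.6×10⁻³⁰ / (2.9×10⁻²)^2 = 7.8×10⁻²⁷
s = 6.6×10⁻¹⁰ mol L⁻¹

6.6×10⁻¹⁰ M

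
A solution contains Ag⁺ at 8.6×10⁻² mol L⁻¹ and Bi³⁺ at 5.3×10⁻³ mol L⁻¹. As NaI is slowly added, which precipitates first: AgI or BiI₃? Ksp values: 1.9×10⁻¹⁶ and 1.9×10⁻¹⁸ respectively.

Precipitation of each salt begins when its ion product equals Ksp.
For AgI: [I⁻] = (Ksp/[Ag⁺]) = 2.2×10⁻¹⁵ mol L⁻¹
For BiI₃: [I⁻] = (Ksp/[Bi³⁺])^(1/3) = 7.1×10⁻⁶ mol L⁻¹
AgI requires the lower [I⁻], so it precipitates first.

AgI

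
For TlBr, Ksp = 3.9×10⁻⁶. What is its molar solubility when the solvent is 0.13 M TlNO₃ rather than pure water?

TlBr(s) ⇌ Tl⁺(aq) + Br⁻(aq)
The solution already contains Tl⁺ at 0.13 M. Let s be the molar solubility of TlBr.
[Tl⁺] ≈ 0.13 M (common ion dominates); [Br⁻] = s.
Ksp = [Tl⁺][Br⁻] = (0.13)s
s = 3.9×10⁻⁶ / (0.13) = 3.0×10⁻⁵
s = 3.0×10⁻⁵ M

3.0×10⁻⁵ M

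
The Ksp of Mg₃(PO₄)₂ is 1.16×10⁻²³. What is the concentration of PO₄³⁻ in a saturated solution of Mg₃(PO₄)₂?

Mg₃(PO₄)₂(s) ⇌ 3 Mg²⁺(aq) + 2 PO₄³⁻(aq)
Call the molar solubility s, so that [Mg²⁺] = 3s and [PO₄³⁻] = 2s.
Ksp = [Mg²⁺]^3[PO₄³⁻]^2 = (3s)^3 · (2s)^2 = 108s^5 = 1.16×10⁻²³
s = 1.01×10⁻⁵ mol/L
[PO₄³⁻] = 2s = 2.03×10⁻⁵ mol/L

2.03×10⁻⁵ M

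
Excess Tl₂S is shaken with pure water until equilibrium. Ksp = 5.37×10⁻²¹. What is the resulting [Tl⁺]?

2.21×10⁻⁷ M

Tl₂S(s) ⇌ 2 Tl⁺(aq) + S²⁻(aq)
With molar solubility s: [Tl⁺] = 2s, [S²⁻] = s.
Ksp = [Tl⁺]^2[S²⁻] = (2s)^2 · s = 4s^3 = 5.37×10⁻²¹
s = 1.10×10⁻⁷ mol/L
[Tl⁺] = 2s = 2.21×10⁻⁷ mol/L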